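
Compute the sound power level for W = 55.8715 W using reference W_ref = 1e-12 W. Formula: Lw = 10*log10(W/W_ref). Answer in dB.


W / W_ref = 55.8715 / 1e-12 = 5.58715e+13
Lw = 10 * log10(5.58715e+13) = 137.47 dB


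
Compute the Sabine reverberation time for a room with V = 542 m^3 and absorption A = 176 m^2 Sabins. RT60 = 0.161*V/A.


RT60 = 0.161 * 542 / 176 = 0.49581 s


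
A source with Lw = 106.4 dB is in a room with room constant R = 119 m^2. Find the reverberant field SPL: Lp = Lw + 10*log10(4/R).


4/R = 4/119 = 0.0336134
Lp = 106.4 + 10*log10(0.0336134) = 91.665 dB


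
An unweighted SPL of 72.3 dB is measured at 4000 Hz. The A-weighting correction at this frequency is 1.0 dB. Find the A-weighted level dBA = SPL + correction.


A-weighting table: 4000 Hz -> 1.0 dB correction
SPL_A = SPL + correction = 72.3 + (1.0) = 73.3 dBA


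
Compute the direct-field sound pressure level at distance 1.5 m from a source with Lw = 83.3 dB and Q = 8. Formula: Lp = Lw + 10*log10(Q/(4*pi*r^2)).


4*pi*r^2 = 4*pi*1.5^2 = 28.2743 m^2
Q / (4*pi*r^2) = 8 / 28.2743 = 0.282942
Lp = 83.3 + 10*log10(0.282942) = 77.817 dB


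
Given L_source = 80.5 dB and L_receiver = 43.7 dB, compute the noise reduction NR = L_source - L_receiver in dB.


NR = L_source - L_receiver (difference between source and receiving room levels)
NR = 80.5 - 43.7 = 36.8 dB


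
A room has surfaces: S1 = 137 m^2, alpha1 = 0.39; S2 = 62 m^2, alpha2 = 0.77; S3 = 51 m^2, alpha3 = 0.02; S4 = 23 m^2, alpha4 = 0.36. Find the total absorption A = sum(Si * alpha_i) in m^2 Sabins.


137 * 0.39 = 53.43
62 * 0.77 = 47.74
51 * 0.02 = 1.02
23 * 0.36 = 8.28
A_total = 53.43 + 47.74 + 1.02 + 8.28 = 110.47 m^2


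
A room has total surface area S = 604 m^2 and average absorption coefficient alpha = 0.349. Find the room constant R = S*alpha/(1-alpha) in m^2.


R = 604 * 0.349 / (1 - 0.349) = 323.8 m^2


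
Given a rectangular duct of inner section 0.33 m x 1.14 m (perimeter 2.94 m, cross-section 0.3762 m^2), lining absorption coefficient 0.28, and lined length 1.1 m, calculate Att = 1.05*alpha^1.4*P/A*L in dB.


alpha^1.4 = 0.28^1.4 = 0.168276
Attenuation rate = 1.05 * alpha^1.4 * P / A
= 1.05 * 0.168276 * 2.94 / 0.3762 = 1.38083 dB/m
Total Att = 1.38083 * 1.1 = 1.5189 dB


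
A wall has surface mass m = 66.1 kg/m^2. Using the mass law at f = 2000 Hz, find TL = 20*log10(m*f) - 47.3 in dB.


m * f = 66.1 * 2000 = 132200
20*log10(132200) = 102.425 dB
TL = 102.425 - 47.3 = 55.125 dB


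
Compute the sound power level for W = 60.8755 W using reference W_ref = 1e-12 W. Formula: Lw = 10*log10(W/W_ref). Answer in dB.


W / W_ref = 60.8755 / 1e-12 = 6.08755e+13
Lw = 10 * log10(6.08755e+13) = 137.84 dB


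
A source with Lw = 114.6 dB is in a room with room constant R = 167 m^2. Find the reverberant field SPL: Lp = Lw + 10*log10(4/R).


4/R = 4/167 = 0.0239521
Lp = 114.6 + 10*log10(0.0239521) = 98.393 dB


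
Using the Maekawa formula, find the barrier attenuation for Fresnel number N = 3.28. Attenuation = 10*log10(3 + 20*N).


3 + 20*N = 3 + 20*3.28 = 68.6
Att = 10*log10(68.6) = 18.363 dB


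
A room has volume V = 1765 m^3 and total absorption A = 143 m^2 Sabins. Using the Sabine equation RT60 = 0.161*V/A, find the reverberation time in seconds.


RT60 = 0.161 * 1765 / 143 = 1.9872 s


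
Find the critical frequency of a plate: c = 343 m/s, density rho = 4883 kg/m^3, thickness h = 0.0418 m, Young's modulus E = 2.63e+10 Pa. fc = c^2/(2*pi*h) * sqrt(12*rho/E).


12*rho/E = 12*4883/2.63e+10 = 2.22798e-06
sqrt(12*rho/E) = sqrt(2.22798e-06) = 0.00149264
c^2/(2*pi*h) = 343^2/(2*pi*0.0418) = 447953
fc = 447953 * 0.00149264 = 668.63 Hz


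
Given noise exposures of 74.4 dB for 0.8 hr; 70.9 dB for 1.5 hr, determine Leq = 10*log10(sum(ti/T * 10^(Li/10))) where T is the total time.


T_total = 0.8 + 1.5 = 2.3 hr
(0.8/2.3) * 10^(74.4/10) = 9.57993e+06
(1.5/2.3) * 10^(70.9/10) = 8.02349e+06
Sum = 9.57993e+06 + 8.02349e+06 = 1.76034e+07
Leq = 10*log10(1.76034e+07) = 72.456 dB


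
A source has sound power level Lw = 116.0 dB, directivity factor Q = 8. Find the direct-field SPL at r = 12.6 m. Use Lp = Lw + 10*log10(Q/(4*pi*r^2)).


4*pi*r^2 = 4*pi*12.6^2 = 1995.04 m^2
Q / (4*pi*r^2) = 8 / 1995.04 = 0.00400994
Lp = 116.0 + 10*log10(0.00400994) = 92.031 dB


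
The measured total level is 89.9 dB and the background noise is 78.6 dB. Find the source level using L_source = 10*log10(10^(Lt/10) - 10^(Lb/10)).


10^(89.9/10) = 9.77237e+08
10^(78.6/10) = 7.24436e+07
Difference = 9.77237e+08 - 7.24436e+07 = 9.04793e+08
L_source = 10*log10(9.04793e+08) = 89.565 dB


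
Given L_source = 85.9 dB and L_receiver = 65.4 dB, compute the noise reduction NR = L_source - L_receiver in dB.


NR = L_source - L_receiver (difference between source and receiving room levels)
NR = 85.9 - 65.4 = 20.5 dB


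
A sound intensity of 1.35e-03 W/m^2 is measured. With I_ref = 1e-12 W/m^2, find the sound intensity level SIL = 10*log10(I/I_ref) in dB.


I / I_ref = 1.35e-03 / 1e-12 = 1.35e+09
SIL = 10 * log10(1.35e+09) = 91.303 dB


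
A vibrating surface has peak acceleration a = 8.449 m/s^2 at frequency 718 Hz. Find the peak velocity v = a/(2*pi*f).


omega = 2*pi*f = 2*pi*718 = 4511.33 rad/s
v = a / omega = 8.449 / 4511.33 = 0.0018728 m/s


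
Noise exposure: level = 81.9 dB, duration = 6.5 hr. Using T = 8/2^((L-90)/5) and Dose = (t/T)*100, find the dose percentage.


T_allowed = 8 / 2^((81.9 - 90)/5) = 24.59 hr
Dose = 6.5 / 24.59 * 100 = 26.434 %


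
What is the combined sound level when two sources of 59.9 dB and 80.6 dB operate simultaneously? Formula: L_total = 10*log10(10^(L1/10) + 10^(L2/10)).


10^(59.9/10) = 977237
10^(80.6/10) = 1.14815e+08
Sum = 977237 + 1.14815e+08 = 1.15792e+08
L_total = 10*log10(1.15792e+08) = 80.637 dB


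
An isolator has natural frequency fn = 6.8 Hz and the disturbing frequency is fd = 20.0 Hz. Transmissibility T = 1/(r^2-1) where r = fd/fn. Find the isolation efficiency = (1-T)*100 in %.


r = 20.0 / 6.8 = 2.94118
r^2 - 1 = 2.94118^2 - 1 = 7.65054
T = 1/7.65054 = 0.13071
Efficiency = (1 - 0.13071)*100 = 86.929 %


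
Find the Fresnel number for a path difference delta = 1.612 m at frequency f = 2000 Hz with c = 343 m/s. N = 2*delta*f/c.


N = 2*delta*f/c = 2*delta/lambda, where lambda = c/f
lambda = 343 / 2000 = 0.1715 m
N = 2 * 1.612 / 0.1715 = 18.799


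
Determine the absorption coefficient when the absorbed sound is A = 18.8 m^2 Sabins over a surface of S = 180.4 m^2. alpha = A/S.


Absorption coefficient = absorbed power / incident power
alpha = A / S = 18.8 / 180.4 = 0.10421


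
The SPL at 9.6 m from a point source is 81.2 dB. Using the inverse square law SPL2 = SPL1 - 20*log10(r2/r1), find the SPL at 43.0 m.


r2/r1 = 43.0/9.6 = 4.47917
Correction = 20*log10(4.47917) = 13.024 dB
SPL2 = 81.2 - 13.024 = 68.176 dB


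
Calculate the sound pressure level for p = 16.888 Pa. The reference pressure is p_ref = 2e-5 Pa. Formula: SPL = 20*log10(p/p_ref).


p / p_ref = 16.888 / 2e-5 = 844400
SPL = 20 * log10(844400) = 118.53 dB


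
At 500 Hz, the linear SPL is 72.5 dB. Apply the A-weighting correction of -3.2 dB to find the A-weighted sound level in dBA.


A-weighting table: 500 Hz -> -3.2 dB correction
SPL_A = SPL + correction = 72.5 + (-3.2) = 69.3 dBA


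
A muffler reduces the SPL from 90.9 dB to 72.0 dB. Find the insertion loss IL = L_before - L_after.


Insertion loss = SPL without muffler - SPL with muffler
IL = 90.9 - 72.0 = 18.9 dB


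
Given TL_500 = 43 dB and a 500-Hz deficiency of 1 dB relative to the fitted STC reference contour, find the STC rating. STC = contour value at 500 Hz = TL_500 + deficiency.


By ASTM E413, STC = value of the fitted reference contour at 500 Hz.
Contour value at 500 Hz = TL_500 + deficiency = 43 + 1 = 44
STC = 44


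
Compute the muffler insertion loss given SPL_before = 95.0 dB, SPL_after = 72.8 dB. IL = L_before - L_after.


Insertion loss = SPL without muffler - SPL with muffler
IL = 95.0 - 72.8 = 22.2 dB


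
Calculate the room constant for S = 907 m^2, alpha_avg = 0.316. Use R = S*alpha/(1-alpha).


R = 907 * 0.316 / (1 - 0.316) = 419.02 m^2


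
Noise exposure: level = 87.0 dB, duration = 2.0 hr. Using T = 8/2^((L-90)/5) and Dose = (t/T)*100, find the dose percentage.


T_allowed = 8 / 2^((87.0 - 90)/5) = 12.1257 hr
Dose = 2.0 / 12.1257 * 100 = 16.494 %


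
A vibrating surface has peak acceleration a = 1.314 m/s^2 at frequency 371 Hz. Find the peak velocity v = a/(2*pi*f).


omega = 2*pi*f = 2*pi*371 = 2331.06 rad/s
v = a / omega = 1.314 / 2331.06 = 0.00056369 m/s


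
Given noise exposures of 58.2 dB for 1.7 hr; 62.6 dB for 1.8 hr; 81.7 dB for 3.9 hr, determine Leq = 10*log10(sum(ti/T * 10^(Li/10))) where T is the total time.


T_total = 1.7 + 1.8 + 3.9 = 7.4 hr
(1.7/7.4) * 10^(58.2/10) = 151781
(1.8/7.4) * 10^(62.6/10) = 442630
(3.9/7.4) * 10^(81.7/10) = 7.7953e+07
Sum = 151781 + 442630 + 7.7953e+07 = 7.85474e+07
Leq = 10*log10(7.85474e+07) = 78.951 dB


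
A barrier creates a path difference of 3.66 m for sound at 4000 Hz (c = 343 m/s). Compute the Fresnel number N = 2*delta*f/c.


N = 2*delta*f/c = 2*delta/lambda, where lambda = c/f
lambda = 343 / 4000 = 0.08575 m
N = 2 * 3.66 / 0.08575 = 85.364


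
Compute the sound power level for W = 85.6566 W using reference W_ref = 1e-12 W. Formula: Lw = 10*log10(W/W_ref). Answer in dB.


W / W_ref = 85.6566 / 1e-12 = 8.56566e+13
Lw = 10 * log10(8.56566e+13) = 139.33 dB


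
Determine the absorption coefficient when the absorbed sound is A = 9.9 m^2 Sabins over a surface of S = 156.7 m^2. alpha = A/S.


Absorption coefficient = absorbed power / incident power
alpha = A / S = 9.9 / 156.7 = 0.063178


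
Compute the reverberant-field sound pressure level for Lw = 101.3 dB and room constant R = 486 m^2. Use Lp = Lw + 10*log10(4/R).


4/R = 4/486 = 0.00823045
Lp = 101.3 + 10*log10(0.00823045) = 80.454 dB


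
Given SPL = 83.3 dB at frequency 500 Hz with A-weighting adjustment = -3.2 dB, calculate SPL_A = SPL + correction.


A-weighting table: 500 Hz -> -3.2 dB correction
SPL_A = SPL + correction = 83.3 + (-3.2) = 80.1 dBA


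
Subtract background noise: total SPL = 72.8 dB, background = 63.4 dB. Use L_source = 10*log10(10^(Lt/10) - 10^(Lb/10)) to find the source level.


10^(72.8/10) = 1.90546e+07
10^(63.4/10) = 2.18776e+06
Difference = 1.90546e+07 - 2.18776e+06 = 1.68668e+07
L_source = 10*log10(1.68668e+07) = 72.27 dB


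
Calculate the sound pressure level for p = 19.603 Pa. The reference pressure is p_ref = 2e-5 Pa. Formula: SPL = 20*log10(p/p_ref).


p / p_ref = 19.603 / 2e-5 = 980150
SPL = 20 * log10(980150) = 119.83 dB


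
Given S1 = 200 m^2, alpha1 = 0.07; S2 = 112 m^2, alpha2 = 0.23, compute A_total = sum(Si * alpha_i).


200 * 0.07 = 14
112 * 0.23 = 25.76
A_total = 14 + 25.76 = 39.76 m^2


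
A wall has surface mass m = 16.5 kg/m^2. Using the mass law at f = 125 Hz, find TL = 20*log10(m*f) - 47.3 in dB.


m * f = 16.5 * 125 = 2062.5
20*log10(2062.5) = 66.2879 dB
TL = 66.2879 - 47.3 = 18.988 dB


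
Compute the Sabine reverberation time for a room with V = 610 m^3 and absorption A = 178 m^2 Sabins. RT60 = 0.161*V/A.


RT60 = 0.161 * 610 / 178 = 0.55174 s


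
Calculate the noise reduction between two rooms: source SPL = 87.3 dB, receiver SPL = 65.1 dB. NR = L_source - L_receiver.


NR = L_source - L_receiver (difference between source and receiving room levels)
NR = 87.3 - 65.1 = 22.2 dB


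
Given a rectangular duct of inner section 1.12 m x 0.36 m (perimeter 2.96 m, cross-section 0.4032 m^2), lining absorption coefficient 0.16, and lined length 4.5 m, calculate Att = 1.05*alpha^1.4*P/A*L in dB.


alpha^1.4 = 0.16^1.4 = 0.076872
Attenuation rate = 1.05 * alpha^1.4 * P / A
= 1.05 * 0.076872 * 2.96 / 0.4032 = 0.592555 dB/m
Total Att = 0.592555 * 4.5 = 2.6665 dB


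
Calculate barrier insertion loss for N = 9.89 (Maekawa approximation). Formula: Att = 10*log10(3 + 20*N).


3 + 20*N = 3 + 20*9.89 = 200.8
Att = 10*log10(200.8) = 23.028 dB


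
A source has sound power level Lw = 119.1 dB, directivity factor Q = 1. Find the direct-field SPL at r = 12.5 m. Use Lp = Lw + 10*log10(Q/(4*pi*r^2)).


4*pi*r^2 = 4*pi*12.5^2 = 1963.5 m^2
Q / (4*pi*r^2) = 1 / 1963.5 = 0.000509295
Lp = 119.1 + 10*log10(0.000509295) = 86.17 dB


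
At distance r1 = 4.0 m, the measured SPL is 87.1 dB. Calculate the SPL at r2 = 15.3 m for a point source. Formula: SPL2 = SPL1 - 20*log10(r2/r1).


r2/r1 = 15.3/4.0 = 3.825
Correction = 20*log10(3.825) = 11.6526 dB
SPL2 = 87.1 - 11.6526 = 75.447 dB


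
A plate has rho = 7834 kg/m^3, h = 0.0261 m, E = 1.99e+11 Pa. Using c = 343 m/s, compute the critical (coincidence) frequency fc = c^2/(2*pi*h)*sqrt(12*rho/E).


12*rho/E = 12*7834/1.99e+11 = 4.72402e-07
sqrt(12*rho/E) = sqrt(4.72402e-07) = 0.000687315
c^2/(2*pi*h) = 343^2/(2*pi*0.0261) = 717411
fc = 717411 * 0.000687315 = 493.09 Hz


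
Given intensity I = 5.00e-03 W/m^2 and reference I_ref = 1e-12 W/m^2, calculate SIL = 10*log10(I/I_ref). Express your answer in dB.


I / I_ref = 5.00e-03 / 1e-12 = 5e+09
SIL = 10 * log10(5e+09) = 96.99 dB


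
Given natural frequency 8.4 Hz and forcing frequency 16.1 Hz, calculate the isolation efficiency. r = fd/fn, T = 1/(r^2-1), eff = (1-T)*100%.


r = 16.1 / 8.4 = 1.91667
r^2 - 1 = 1.91667^2 - 1 = 2.67362
T = 1/2.67362 = 0.374025
Efficiency = (1 - 0.374025)*100 = 62.597 %


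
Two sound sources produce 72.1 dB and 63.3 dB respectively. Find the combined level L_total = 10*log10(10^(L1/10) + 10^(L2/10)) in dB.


10^(72.1/10) = 1.62181e+07
10^(63.3/10) = 2.13796e+06
Sum = 1.62181e+07 + 2.13796e+06 = 1.83561e+07
L_total = 10*log10(1.83561e+07) = 72.638 dB


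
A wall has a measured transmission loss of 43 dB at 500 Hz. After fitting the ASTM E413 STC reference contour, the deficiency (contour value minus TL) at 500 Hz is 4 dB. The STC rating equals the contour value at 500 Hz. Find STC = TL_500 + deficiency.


By ASTM E413, STC = value of the fitted reference contour at 500 Hz.
Contour value at 500 Hz = TL_500 + deficiency = 43 + 4 = 47
STC = 47


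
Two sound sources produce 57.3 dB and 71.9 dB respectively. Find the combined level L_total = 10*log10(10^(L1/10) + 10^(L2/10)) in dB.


10^(57.3/10) = 537032
10^(71.9/10) = 1.54882e+07
Sum = 537032 + 1.54882e+07 = 1.60252e+07
L_total = 10*log10(1.60252e+07) = 72.048 dB


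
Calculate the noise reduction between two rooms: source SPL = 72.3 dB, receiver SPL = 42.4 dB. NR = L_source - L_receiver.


NR = L_source - L_receiver (difference between source and receiving room levels)
NR = 72.3 - 42.4 = 29.9 dB


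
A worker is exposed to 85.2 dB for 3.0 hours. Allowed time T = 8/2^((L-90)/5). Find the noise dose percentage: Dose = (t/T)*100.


T_allowed = 8 / 2^((85.2 - 90)/5) = 15.5625 hr
Dose = 3.0 / 15.5625 * 100 = 19.277 %


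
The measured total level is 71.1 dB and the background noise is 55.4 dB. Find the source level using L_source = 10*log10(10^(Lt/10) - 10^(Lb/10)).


10^(71.1/10) = 1.28825e+07
10^(55.4/10) = 346737
Difference = 1.28825e+07 - 346737 = 1.25358e+07
L_source = 10*log10(1.25358e+07) = 70.982 dB


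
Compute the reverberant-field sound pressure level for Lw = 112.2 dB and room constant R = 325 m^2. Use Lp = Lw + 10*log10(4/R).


4/R = 4/325 = 0.0123077
Lp = 112.2 + 10*log10(0.0123077) = 93.102 dB


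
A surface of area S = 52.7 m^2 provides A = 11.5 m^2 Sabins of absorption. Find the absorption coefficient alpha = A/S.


Absorption coefficient = absorbed power / incident power
alpha = A / S = 11.5 / 52.7 = 0.21822


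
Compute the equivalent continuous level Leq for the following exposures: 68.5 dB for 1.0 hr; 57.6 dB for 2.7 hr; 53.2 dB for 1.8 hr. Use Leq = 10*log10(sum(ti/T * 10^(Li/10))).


T_total = 1.0 + 2.7 + 1.8 = 5.5 hr
(1.0/5.5) * 10^(68.5/10) = 1.28717e+06
(2.7/5.5) * 10^(57.6/10) = 282489
(1.8/5.5) * 10^(53.2/10) = 68377
Sum = 1.28717e+06 + 282489 + 68377 = 1.63804e+06
Leq = 10*log10(1.63804e+06) = 62.143 dB


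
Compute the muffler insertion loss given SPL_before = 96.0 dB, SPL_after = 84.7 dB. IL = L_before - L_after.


Insertion loss = SPL without muffler - SPL with muffler
IL = 96.0 - 84.7 = 11.3 dB


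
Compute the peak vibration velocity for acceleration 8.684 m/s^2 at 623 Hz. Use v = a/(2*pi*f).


omega = 2*pi*f = 2*pi*623 = 3914.42 rad/s
v = a / omega = 8.684 / 3914.42 = 0.0022185 m/s


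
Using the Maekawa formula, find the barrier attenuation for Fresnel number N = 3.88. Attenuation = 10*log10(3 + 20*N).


3 + 20*N = 3 + 20*3.88 = 80.6
Att = 10*log10(80.6) = 19.063 dB


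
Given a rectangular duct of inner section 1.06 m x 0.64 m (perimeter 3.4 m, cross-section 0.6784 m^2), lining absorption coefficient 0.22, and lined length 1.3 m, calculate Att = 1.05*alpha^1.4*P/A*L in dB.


alpha^1.4 = 0.22^1.4 = 0.120058
Attenuation rate = 1.05 * alpha^1.4 * P / A
= 1.05 * 0.120058 * 3.4 / 0.6784 = 0.631791 dB/m
Total Att = 0.631791 * 1.3 = 0.82133 dB


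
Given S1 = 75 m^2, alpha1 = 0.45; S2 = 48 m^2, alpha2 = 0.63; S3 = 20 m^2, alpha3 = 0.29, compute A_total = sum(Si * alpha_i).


75 * 0.45 = 33.75
48 * 0.63 = 30.24
20 * 0.29 = 5.8
A_total = 33.75 + 30.24 + 5.8 = 69.79 m^2


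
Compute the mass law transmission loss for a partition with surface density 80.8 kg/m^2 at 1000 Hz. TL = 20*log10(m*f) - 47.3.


m * f = 80.8 * 1000 = 80800
20*log10(80800) = 98.1482 dB
TL = 98.1482 - 47.3 = 50.848 dB


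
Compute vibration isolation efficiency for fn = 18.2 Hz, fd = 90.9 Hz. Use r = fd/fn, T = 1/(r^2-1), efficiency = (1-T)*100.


r = 90.9 / 18.2 = 4.99451
r^2 - 1 = 4.99451^2 - 1 = 23.9451
T = 1/23.9451 = 0.0417622
Efficiency = (1 - 0.0417622)*100 = 95.824 %


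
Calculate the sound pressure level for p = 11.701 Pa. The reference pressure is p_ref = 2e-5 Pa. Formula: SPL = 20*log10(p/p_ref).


p / p_ref = 11.701 / 2e-5 = 585050
SPL = 20 * log10(585050) = 115.34 dB


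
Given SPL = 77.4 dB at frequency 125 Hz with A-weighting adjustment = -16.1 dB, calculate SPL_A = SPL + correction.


A-weighting table: 125 Hz -> -16.1 dB correction
SPL_A = SPL + correction = 77.4 + (-16.1) = 61.3 dBA


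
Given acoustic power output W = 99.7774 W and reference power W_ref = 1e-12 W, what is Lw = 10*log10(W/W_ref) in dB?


W / W_ref = 99.7774 / 1e-12 = 9.97774e+13
Lw = 10 * log10(9.97774e+13) = 139.99 dB


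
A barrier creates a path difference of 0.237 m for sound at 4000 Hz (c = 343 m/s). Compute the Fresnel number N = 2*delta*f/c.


N = 2*delta*f/c = 2*delta/lambda, where lambda = c/f
lambda = 343 / 4000 = 0.08575 m
N = 2 * 0.237 / 0.08575 = 5.5277


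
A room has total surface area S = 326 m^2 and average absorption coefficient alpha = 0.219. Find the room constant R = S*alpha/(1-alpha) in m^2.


R = 326 * 0.219 / (1 - 0.219) = 91.414 m^2


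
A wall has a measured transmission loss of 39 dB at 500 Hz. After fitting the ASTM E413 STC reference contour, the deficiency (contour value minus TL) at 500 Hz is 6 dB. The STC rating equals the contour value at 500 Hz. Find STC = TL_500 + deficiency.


By ASTM E413, STC = value of the fitted reference contour at 500 Hz.
Contour value at 500 Hz = TL_500 + deficiency = 39 + 6 = 45
STC = 45


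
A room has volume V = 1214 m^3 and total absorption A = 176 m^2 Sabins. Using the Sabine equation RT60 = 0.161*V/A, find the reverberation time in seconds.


RT60 = 0.161 * 1214 / 176 = 1.1105 s


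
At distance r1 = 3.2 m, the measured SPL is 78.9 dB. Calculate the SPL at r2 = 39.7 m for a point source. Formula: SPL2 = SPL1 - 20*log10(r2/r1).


r2/r1 = 39.7/3.2 = 12.4062
Correction = 20*log10(12.4062) = 21.8728 dB
SPL2 = 78.9 - 21.8728 = 57.027 dB


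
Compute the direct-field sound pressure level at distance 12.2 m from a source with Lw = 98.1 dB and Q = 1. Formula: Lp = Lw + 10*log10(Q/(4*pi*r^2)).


4*pi*r^2 = 4*pi*12.2^2 = 1870.38 m^2
Q / (4*pi*r^2) = 1 / 1870.38 = 0.000534651
Lp = 98.1 + 10*log10(0.000534651) = 65.381 dB


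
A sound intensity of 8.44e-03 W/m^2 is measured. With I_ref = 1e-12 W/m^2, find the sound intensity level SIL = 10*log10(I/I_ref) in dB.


I / I_ref = 8.44e-03 / 1e-12 = 8.44e+09
SIL = 10 * log10(8.44e+09) = 99.263 dB


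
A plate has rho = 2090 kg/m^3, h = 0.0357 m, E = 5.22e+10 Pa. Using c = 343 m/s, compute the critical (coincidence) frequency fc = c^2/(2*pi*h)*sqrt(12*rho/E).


12*rho/E = 12*2090/5.22e+10 = 4.8046e-07
sqrt(12*rho/E) = sqrt(4.8046e-07) = 0.000693152
c^2/(2*pi*h) = 343^2/(2*pi*0.0357) = 524494
fc = 524494 * 0.000693152 = 363.55 Hz


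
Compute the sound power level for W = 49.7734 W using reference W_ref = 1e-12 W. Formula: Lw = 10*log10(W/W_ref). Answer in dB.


W / W_ref = 49.7734 / 1e-12 = 4.97734e+13
Lw = 10 * log10(4.97734e+13) = 136.97 dB


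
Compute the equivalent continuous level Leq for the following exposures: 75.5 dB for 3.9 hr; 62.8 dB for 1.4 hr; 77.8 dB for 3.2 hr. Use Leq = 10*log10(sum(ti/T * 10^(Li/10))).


T_total = 3.9 + 1.4 + 3.2 = 8.5 hr
(3.9/8.5) * 10^(75.5/10) = 1.62797e+07
(1.4/8.5) * 10^(62.8/10) = 313841
(3.2/8.5) * 10^(77.8/10) = 2.26846e+07
Sum = 1.62797e+07 + 313841 + 2.26846e+07 = 3.92781e+07
Leq = 10*log10(3.92781e+07) = 75.942 dB


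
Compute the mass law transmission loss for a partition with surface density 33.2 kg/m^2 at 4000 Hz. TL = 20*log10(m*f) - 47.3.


m * f = 33.2 * 4000 = 132800
20*log10(132800) = 102.464 dB
TL = 102.464 - 47.3 = 55.164 dB


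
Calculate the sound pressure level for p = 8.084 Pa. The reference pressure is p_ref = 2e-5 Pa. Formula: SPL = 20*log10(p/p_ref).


p / p_ref = 8.084 / 2e-5 = 404200
SPL = 20 * log10(404200) = 112.13 dB


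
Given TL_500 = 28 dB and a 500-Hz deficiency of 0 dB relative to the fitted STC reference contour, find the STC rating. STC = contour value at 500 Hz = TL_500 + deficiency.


By ASTM E413, STC = value of the fitted reference contour at 500 Hz.
Contour value at 500 Hz = TL_500 + deficiency = 28 + 0 = 28
STC = 28


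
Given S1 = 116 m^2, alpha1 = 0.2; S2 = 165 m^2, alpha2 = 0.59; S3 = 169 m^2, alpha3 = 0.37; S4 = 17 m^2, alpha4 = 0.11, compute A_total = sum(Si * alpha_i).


116 * 0.2 = 23.2
165 * 0.59 = 97.35
169 * 0.37 = 62.53
17 * 0.11 = 1.87
A_total = 23.2 + 97.35 + 62.53 + 1.87 = 184.95 m^2


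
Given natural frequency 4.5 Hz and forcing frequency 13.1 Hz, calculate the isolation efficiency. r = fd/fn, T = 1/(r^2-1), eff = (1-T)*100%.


r = 13.1 / 4.5 = 2.91111
r^2 - 1 = 2.91111^2 - 1 = 7.47456
T = 1/7.47456 = 0.133787
Efficiency = (1 - 0.133787)*100 = 86.621 %


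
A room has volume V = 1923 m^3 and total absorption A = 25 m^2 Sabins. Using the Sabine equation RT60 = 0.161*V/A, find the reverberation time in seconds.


RT60 = 0.161 * 1923 / 25 = 12.384 s


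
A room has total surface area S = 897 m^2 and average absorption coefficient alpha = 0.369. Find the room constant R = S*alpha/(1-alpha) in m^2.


R = 897 * 0.369 / (1 - 0.369) = 524.55 m^2


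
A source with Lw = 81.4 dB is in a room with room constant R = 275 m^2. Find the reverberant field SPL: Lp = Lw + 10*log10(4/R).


4/R = 4/275 = 0.0145455
Lp = 81.4 + 10*log10(0.0145455) = 63.027 dB


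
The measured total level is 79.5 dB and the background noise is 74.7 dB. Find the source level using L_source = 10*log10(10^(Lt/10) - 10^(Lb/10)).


10^(79.5/10) = 8.91251e+07
10^(74.7/10) = 2.95121e+07
Difference = 8.91251e+07 - 2.95121e+07 = 5.9613e+07
L_source = 10*log10(5.9613e+07) = 77.753 dB


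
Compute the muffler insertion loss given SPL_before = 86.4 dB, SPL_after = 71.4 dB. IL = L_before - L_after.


Insertion loss = SPL without muffler - SPL with muffler
IL = 86.4 - 71.4 = 15 dB


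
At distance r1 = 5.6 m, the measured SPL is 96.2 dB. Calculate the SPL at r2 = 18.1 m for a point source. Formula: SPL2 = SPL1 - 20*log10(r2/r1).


r2/r1 = 18.1/5.6 = 3.23214
Correction = 20*log10(3.23214) = 10.1898 dB
SPL2 = 96.2 - 10.1898 = 86.01 dB


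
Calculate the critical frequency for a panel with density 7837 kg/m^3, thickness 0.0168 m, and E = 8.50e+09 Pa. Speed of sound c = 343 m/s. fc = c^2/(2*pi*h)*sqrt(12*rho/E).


12*rho/E = 12*7837/8.50e+09 = 1.1064e-05
sqrt(12*rho/E) = sqrt(1.1064e-05) = 0.00332626
c^2/(2*pi*h) = 343^2/(2*pi*0.0168) = 1.11455e+06
fc = 1.11455e+06 * 0.00332626 = 3707.3 Hz


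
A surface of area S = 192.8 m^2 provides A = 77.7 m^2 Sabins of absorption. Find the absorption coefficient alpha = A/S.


Absorption coefficient = absorbed power / incident power
alpha = A / S = 77.7 / 192.8 = 0.40301


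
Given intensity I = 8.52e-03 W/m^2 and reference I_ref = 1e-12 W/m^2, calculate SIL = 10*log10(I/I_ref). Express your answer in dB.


I / I_ref = 8.52e-03 / 1e-12 = 8.52e+09
SIL = 10 * log10(8.52e+09) = 99.304 dB


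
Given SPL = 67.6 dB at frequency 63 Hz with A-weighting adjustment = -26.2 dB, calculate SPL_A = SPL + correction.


A-weighting table: 63 Hz -> -26.2 dB correction
SPL_A = SPL + correction = 67.6 + (-26.2) = 41.4 dBA


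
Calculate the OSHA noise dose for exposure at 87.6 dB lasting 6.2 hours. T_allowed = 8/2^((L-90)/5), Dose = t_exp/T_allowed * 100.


T_allowed = 8 / 2^((87.6 - 90)/5) = 11.1579 hr
Dose = 6.2 / 11.1579 * 100 = 55.566 %


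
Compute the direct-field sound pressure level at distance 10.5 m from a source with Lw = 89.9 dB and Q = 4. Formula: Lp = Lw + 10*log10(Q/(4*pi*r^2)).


4*pi*r^2 = 4*pi*10.5^2 = 1385.44 m^2
Q / (4*pi*r^2) = 4 / 1385.44 = 0.00288717
Lp = 89.9 + 10*log10(0.00288717) = 64.505 dB


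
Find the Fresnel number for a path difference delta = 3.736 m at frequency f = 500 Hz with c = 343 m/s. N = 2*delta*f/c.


N = 2*delta*f/c = 2*delta/lambda, where lambda = c/f
lambda = 343 / 500 = 0.686 m
N = 2 * 3.736 / 0.686 = 10.892


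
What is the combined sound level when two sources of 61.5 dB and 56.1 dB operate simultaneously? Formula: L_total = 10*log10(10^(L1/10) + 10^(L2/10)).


10^(61.5/10) = 1.41254e+06
10^(56.1/10) = 407380
Sum = 1.41254e+06 + 407380 = 1.81992e+06
L_total = 10*log10(1.81992e+06) = 62.601 dB


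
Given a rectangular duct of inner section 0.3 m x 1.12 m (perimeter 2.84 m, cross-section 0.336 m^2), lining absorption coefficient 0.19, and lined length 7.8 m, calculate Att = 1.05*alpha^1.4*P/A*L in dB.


alpha^1.4 = 0.19^1.4 = 0.0977811
Attenuation rate = 1.05 * alpha^1.4 * P / A
= 1.05 * 0.0977811 * 2.84 / 0.336 = 0.867807 dB/m
Total Att = 0.867807 * 7.8 = 6.7689 dB


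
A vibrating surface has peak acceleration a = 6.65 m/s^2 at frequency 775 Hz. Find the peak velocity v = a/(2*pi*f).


omega = 2*pi*f = 2*pi*775 = 4869.47 rad/s
v = a / omega = 6.65 / 4869.47 = 0.0013657 m/s


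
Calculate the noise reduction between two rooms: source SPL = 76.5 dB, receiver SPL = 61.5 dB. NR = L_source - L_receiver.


NR = L_source - L_receiver (difference between source and receiving room levels)
NR = 76.5 - 61.5 = 15 dB


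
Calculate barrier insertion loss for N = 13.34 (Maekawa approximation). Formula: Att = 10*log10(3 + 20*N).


3 + 20*N = 3 + 20*13.34 = 269.8
Att = 10*log10(269.8) = 24.31 dB


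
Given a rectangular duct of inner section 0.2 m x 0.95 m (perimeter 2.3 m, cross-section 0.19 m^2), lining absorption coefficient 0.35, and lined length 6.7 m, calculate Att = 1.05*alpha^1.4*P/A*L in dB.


alpha^1.4 = 0.35^1.4 = 0.229983
Attenuation rate = 1.05 * alpha^1.4 * P / A
= 1.05 * 0.229983 * 2.3 / 0.19 = 2.9232 dB/m
Total Att = 2.9232 * 6.7 = 19.585 dB


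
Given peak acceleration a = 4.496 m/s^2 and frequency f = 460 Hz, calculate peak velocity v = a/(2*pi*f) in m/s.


omega = 2*pi*f = 2*pi*460 = 2890.27 rad/s
v = a / omega = 4.496 / 2890.27 = 0.0015556 m/s


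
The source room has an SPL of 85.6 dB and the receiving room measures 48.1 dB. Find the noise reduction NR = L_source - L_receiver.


NR = L_source - L_receiver (difference between source and receiving room levels)
NR = 85.6 - 48.1 = 37.5 dB


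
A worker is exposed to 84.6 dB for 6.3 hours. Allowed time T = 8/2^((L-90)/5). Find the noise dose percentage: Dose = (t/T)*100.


T_allowed = 8 / 2^((84.6 - 90)/5) = 16.9123 hr
Dose = 6.3 / 16.9123 * 100 = 37.251 %


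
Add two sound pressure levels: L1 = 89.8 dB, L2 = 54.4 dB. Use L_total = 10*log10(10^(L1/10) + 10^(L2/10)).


10^(89.8/10) = 9.54993e+08
10^(54.4/10) = 275423
Sum = 9.54993e+08 + 275423 = 9.55268e+08
L_total = 10*log10(9.55268e+08) = 89.801 dB


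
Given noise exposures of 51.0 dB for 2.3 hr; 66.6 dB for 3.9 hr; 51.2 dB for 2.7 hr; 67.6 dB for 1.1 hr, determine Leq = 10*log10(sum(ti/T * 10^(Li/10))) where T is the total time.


T_total = 2.3 + 3.9 + 2.7 + 1.1 = 10.0 hr
(2.3/10.0) * 10^(51.0/10) = 28955.3
(3.9/10.0) * 10^(66.6/10) = 1.78264e+06
(2.7/10.0) * 10^(51.2/10) = 35592.9
(1.1/10.0) * 10^(67.6/10) = 632984
Sum = 28955.3 + 1.78264e+06 + 35592.9 + 632984 = 2.48017e+06
Leq = 10*log10(2.48017e+06) = 63.945 dB


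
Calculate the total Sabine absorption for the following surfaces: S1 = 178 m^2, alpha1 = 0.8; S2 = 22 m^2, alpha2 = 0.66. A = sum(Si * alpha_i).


178 * 0.8 = 142.4
22 * 0.66 = 14.52
A_total = 142.4 + 14.52 = 156.92 m^2


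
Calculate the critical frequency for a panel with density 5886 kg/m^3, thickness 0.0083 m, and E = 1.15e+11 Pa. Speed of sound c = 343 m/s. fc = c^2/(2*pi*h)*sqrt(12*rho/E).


12*rho/E = 12*5886/1.15e+11 = 6.14191e-07
sqrt(12*rho/E) = sqrt(6.14191e-07) = 0.000783703
c^2/(2*pi*h) = 343^2/(2*pi*0.0083) = 2.25595e+06
fc = 2.25595e+06 * 0.000783703 = 1768 Hz


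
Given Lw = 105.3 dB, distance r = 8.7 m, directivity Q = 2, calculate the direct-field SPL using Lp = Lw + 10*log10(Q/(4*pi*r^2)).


4*pi*r^2 = 4*pi*8.7^2 = 951.149 m^2
Q / (4*pi*r^2) = 2 / 951.149 = 0.00210272
Lp = 105.3 + 10*log10(0.00210272) = 78.528 dB


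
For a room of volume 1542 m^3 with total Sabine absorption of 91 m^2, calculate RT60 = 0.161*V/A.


RT60 = 0.161 * 1542 / 91 = 2.7282 s


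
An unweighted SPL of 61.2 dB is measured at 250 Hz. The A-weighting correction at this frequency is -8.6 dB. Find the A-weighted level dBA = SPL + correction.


A-weighting table: 250 Hz -> -8.6 dB correction
SPL_A = SPL + correction = 61.2 + (-8.6) = 52.6 dBA


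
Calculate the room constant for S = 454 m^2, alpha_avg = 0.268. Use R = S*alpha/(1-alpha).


R = 454 * 0.268 / (1 - 0.268) = 166.22 m^2


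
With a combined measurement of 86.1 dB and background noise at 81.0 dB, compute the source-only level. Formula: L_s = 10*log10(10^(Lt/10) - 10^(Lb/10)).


10^(86.1/10) = 4.0738e+08
10^(81.0/10) = 1.25893e+08
Difference = 4.0738e+08 - 1.25893e+08 = 2.81487e+08
L_source = 10*log10(2.81487e+08) = 84.495 dB


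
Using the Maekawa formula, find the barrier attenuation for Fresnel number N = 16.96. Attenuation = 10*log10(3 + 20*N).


3 + 20*N = 3 + 20*16.96 = 342.2
Att = 10*log10(342.2) = 25.343 dB


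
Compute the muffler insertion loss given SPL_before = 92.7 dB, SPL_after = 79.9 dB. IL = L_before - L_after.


Insertion loss = SPL without muffler - SPL with muffler
IL = 92.7 - 79.9 = 12.8 dB


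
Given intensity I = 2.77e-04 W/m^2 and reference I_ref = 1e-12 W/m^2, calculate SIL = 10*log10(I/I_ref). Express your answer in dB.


I / I_ref = 2.77e-04 / 1e-12 = 2.77e+08
SIL = 10 * log10(2.77e+08) = 84.425 dB


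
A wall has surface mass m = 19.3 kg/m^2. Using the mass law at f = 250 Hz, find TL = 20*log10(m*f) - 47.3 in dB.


m * f = 19.3 * 250 = 4825
20*log10(4825) = 73.6699 dB
TL = 73.6699 - 47.3 = 26.37 dB


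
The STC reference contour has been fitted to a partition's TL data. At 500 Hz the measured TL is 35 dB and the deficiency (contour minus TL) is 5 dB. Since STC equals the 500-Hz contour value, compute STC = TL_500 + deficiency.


By ASTM E413, STC = value of the fitted reference contour at 500 Hz.
Contour value at 500 Hz = TL_500 + deficiency = 35 + 5 = 40
STC = 40


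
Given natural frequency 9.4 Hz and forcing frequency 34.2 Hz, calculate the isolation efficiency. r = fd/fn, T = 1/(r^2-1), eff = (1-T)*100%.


r = 34.2 / 9.4 = 3.6383
r^2 - 1 = 3.6383^2 - 1 = 12.2372
T = 1/12.2372 = 0.081718
Efficiency = (1 - 0.081718)*100 = 91.828 %


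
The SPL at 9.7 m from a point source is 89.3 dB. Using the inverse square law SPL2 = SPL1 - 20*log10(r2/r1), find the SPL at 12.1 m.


r2/r1 = 12.1/9.7 = 1.24742
Correction = 20*log10(1.24742) = 1.92025 dB
SPL2 = 89.3 - 1.92025 = 87.38 dB


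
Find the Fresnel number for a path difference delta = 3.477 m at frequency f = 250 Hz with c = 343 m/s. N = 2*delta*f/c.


N = 2*delta*f/c = 2*delta/lambda, where lambda = c/f
lambda = 343 / 250 = 1.372 m
N = 2 * 3.477 / 1.372 = 5.0685


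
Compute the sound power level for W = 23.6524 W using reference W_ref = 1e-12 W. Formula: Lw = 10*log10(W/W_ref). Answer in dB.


W / W_ref = 23.6524 / 1e-12 = 2.36524e+13
Lw = 10 * log10(2.36524e+13) = 133.74 dB


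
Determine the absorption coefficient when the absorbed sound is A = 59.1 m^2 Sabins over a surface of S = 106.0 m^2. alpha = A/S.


Absorption coefficient = absorbed power / incident power
alpha = A / S = 59.1 / 106.0 = 0.55755


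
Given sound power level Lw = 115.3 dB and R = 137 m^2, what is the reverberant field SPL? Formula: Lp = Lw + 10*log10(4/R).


4/R = 4/137 = 0.0291971
Lp = 115.3 + 10*log10(0.0291971) = 99.953 dB


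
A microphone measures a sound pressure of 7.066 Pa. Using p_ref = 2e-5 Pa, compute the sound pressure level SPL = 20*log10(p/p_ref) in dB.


p / p_ref = 7.066 / 2e-5 = 353300
SPL = 20 * log10(353300) = 110.96 dB


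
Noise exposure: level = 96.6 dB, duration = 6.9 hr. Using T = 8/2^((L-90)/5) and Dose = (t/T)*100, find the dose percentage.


T_allowed = 8 / 2^((96.6 - 90)/5) = 3.20428 hr
Dose = 6.9 / 3.20428 * 100 = 215.34 %


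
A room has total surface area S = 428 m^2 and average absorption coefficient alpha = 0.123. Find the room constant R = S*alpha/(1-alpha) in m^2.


R = 428 * 0.123 / (1 - 0.123) = 60.027 m^2


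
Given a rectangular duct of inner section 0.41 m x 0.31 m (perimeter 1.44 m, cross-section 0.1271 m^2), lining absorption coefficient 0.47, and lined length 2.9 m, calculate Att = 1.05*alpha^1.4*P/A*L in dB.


alpha^1.4 = 0.47^1.4 = 0.347486
Attenuation rate = 1.05 * alpha^1.4 * P / A
= 1.05 * 0.347486 * 1.44 / 0.1271 = 4.13374 dB/m
Total Att = 4.13374 * 2.9 = 11.988 dB


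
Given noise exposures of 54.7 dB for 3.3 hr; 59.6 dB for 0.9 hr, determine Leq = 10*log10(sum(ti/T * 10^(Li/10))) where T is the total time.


T_total = 3.3 + 0.9 = 4.2 hr
(3.3/4.2) * 10^(54.7/10) = 231881
(0.9/4.2) * 10^(59.6/10) = 195431
Sum = 231881 + 195431 = 427312
Leq = 10*log10(427312) = 56.307 dB


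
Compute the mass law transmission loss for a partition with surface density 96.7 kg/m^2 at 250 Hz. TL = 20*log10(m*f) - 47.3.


m * f = 96.7 * 250 = 24175
20*log10(24175) = 87.6673 dB
TL = 87.6673 - 47.3 = 40.367 dB


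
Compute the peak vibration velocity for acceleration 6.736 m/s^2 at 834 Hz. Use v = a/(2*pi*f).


omega = 2*pi*f = 2*pi*834 = 5240.18 rad/s
v = a / omega = 6.736 / 5240.18 = 0.0012855 m/s


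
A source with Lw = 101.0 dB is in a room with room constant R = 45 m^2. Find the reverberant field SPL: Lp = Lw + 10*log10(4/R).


4/R = 4/45 = 0.0888889
Lp = 101.0 + 10*log10(0.0888889) = 90.488 dB


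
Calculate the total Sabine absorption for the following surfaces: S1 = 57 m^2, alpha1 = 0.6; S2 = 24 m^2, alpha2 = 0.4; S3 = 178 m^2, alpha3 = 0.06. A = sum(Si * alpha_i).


57 * 0.6 = 34.2
24 * 0.4 = 9.6
178 * 0.06 = 10.68
A_total = 34.2 + 9.6 + 10.68 = 54.48 m^2


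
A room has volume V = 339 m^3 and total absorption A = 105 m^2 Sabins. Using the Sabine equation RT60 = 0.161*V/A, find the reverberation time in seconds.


RT60 = 0.161 * 339 / 105 = 0.5198 s


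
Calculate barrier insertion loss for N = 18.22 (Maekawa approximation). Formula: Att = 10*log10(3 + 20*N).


3 + 20*N = 3 + 20*18.22 = 367.4
Att = 10*log10(367.4) = 25.651 dB


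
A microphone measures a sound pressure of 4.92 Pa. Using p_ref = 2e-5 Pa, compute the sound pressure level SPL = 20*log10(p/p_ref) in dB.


p / p_ref = 4.92 / 2e-5 = 246000
SPL = 20 * log10(246000) = 107.82 dB


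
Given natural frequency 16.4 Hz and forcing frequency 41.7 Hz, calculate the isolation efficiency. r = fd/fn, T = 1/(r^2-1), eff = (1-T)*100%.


r = 41.7 / 16.4 = 2.54268
r^2 - 1 = 2.54268^2 - 1 = 5.46522
T = 1/5.46522 = 0.182975
Efficiency = (1 - 0.182975)*100 = 81.703 %


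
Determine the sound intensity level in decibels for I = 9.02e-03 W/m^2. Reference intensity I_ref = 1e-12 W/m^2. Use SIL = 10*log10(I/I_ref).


I / I_ref = 9.02e-03 / 1e-12 = 9.02e+09
SIL = 10 * log10(9.02e+09) = 99.552 dB


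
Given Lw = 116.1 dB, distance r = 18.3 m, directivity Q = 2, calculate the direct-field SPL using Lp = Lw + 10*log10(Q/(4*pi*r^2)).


4*pi*r^2 = 4*pi*18.3^2 = 4208.35 m^2
Q / (4*pi*r^2) = 2 / 4208.35 = 0.000475246
Lp = 116.1 + 10*log10(0.000475246) = 82.869 dB


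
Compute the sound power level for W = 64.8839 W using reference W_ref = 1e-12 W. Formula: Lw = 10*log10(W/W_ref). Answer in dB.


W / W_ref = 64.8839 / 1e-12 = 6.48839e+13
Lw = 10 * log10(6.48839e+13) = 138.12 dB


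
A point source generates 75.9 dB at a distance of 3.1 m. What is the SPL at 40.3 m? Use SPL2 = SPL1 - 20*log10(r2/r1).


r2/r1 = 40.3/3.1 = 13
Correction = 20*log10(13) = 22.2789 dB
SPL2 = 75.9 - 22.2789 = 53.621 dB


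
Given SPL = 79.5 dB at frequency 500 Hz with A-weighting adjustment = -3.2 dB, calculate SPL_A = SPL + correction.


A-weighting table: 500 Hz -> -3.2 dB correction
SPL_A = SPL + correction = 79.5 + (-3.2) = 76.3 dBA


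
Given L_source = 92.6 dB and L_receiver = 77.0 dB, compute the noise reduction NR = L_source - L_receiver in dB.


NR = L_source - L_receiver (difference between source and receiving room levels)
NR = 92.6 - 77.0 = 15.6 dB


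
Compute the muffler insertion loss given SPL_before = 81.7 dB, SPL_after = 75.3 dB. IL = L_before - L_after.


Insertion loss = SPL without muffler - SPL with muffler
IL = 81.7 - 75.3 = 6.4 dB


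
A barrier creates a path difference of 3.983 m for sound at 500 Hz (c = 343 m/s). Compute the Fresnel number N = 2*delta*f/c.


N = 2*delta*f/c = 2*delta/lambda, where lambda = c/f
lambda = 343 / 500 = 0.686 m
N = 2 * 3.983 / 0.686 = 11.612


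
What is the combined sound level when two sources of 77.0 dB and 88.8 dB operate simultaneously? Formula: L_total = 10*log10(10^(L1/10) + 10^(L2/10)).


10^(77.0/10) = 5.01187e+07
10^(88.8/10) = 7.58578e+08
Sum = 5.01187e+07 + 7.58578e+08 = 8.08697e+08
L_total = 10*log10(8.08697e+08) = 89.078 dB


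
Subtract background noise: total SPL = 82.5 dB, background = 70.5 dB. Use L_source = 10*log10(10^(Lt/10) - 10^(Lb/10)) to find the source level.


10^(82.5/10) = 1.77828e+08
10^(70.5/10) = 1.12202e+07
Difference = 1.77828e+08 - 1.12202e+07 = 1.66608e+08
L_source = 10*log10(1.66608e+08) = 82.217 dB


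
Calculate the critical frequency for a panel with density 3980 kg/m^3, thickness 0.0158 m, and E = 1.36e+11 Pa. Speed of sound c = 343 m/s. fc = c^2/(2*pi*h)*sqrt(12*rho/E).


12*rho/E = 12*3980/1.36e+11 = 3.51176e-07
sqrt(12*rho/E) = sqrt(3.51176e-07) = 0.000592601
c^2/(2*pi*h) = 343^2/(2*pi*0.0158) = 1.18509e+06
fc = 1.18509e+06 * 0.000592601 = 702.29 Hz


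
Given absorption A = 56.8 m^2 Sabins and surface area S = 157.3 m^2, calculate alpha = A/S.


Absorption coefficient = absorbed power / incident power
alpha = A / S = 56.8 / 157.3 = 0.36109


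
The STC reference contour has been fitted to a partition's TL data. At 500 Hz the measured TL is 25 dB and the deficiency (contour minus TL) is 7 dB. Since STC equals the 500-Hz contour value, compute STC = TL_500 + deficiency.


By ASTM E413, STC = value of the fitted reference contour at 500 Hz.
Contour value at 500 Hz = TL_500 + deficiency = 25 + 7 = 32
STC = 32
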